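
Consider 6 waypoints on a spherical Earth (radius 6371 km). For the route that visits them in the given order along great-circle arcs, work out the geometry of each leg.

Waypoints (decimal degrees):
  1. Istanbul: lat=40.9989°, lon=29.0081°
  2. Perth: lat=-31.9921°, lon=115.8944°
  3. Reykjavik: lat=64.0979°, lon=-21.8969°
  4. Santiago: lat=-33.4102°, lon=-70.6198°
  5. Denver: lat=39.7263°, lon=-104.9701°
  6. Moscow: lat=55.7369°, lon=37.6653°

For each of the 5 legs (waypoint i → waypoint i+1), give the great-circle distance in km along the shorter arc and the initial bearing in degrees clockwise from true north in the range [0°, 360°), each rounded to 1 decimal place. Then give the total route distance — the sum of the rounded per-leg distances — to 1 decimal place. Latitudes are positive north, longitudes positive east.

Leg 1: dist=12034.4 km, bearing=116.9°
Leg 2: dist=15420.2 km, bearing=333.6°
Leg 3: dist=11648.7 km, bearing=220.4°
Leg 4: dist=8866.6 km, bearing=333.8°
Leg 5: dist=8828.2 km, bearing=20.3°
Total: 56798.1 km

Leg 1: φ1=0.7155658, φ2=-0.5583675, Δφ=-1.2739333, Δλ=1.5164520 rad; a=sin²(Δφ/2)+cosφ1·cosφ2·sin²(Δλ/2)=0.6564027367; c=2·atan2(√a, √(1-a))=1.888941627; dist=6371·c=12034.447 ≈ 12034.4 km; running total=12034.4 km
Leg 1 bearing: y=sinΔλ·cosφ2=0.84686908, x=cosφ1·sinφ2-sinφ1·cosφ2·cosΔλ=-0.43007615; θ=atan2(y, x)=116.9234° ≈ 116.9°
Leg 2: φ1=-0.5583675, φ2=1.1187194, Δφ=1.6770869, Δλ=-2.4049119 rad; a=sin²(Δφ/2)+cosφ1·cosφ2·sin²(Δλ/2)=0.8755006692; c=2·atan2(√a, √(1-a))=2.420373589; dist=6371·c=15420.200 ≈ 15420.2 km; running total=27454.6 km
Leg 2 bearing: y=sinΔλ·cosφ2=-0.29348004, x=cosφ1·sinφ2-sinφ1·cosφ2·cosΔλ=0.59149510; θ=atan2(y, x)=-26.3891° <0 so +360° → 333.6109° ≈ 333.6°
Leg 3: φ1=1.1187194, φ2=-0.5831180, Δφ=-1.7018374, Δλ=-0.8503750 rad; a=sin²(Δφ/2)+cosφ1·cosφ2·sin²(Δλ/2)=0.6273777451; c=2·atan2(√a, √(1-a))=1.828391169; dist=6371·c=11648.680 ≈ 11648.7 km; running total=39103.3 km
Leg 3 bearing: y=sinΔλ·cosφ2=-0.62733777, x=cosφ1·sinφ2-sinφ1·cosφ2·cosΔλ=-0.73589874; θ=atan2(y, x)=-139.5531° <0 so +360° → 220.4469° ≈ 220.4°
Leg 4: φ1=-0.5831180, φ2=0.6933547, Δφ=1.2764727, Δλ=-0.5995258 rad; a=sin²(Δφ/2)+cosφ1·cosφ2·sin²(Δλ/2)=0.4109360431; c=2·atan2(√a, √(1-a))=1.391712717; dist=6371·c=8866.602 ≈ 8866.6 km; running total=47969.9 km
Leg 4 bearing: y=sinΔλ·cosφ2=-0.43396903, x=cosφ1·sinφ2-sinφ1·cosφ2·cosΔλ=0.88314287; θ=atan2(y, x)=-26.1691° <0 so +360° → 333.8309° ≈ 333.8°
Leg 5: φ1=0.6933547, φ2=0.9727924, Δφ=0.2794377, Δλ=2.4894574 rad; a=sin²(Δφ/2)+cosφ1·cosφ2·sin²(Δλ/2)=0.4079685537; c=2·atan2(√a, √(1-a))=1.385677946; dist=6371·c=8828.154 ≈ 8828.2 km; running total=56798.1 km
Leg 5 bearing: y=sinΔλ·cosφ2=0.34167250, x=cosφ1·sinφ2-sinφ1·cosφ2·cosΔλ=0.92161855; θ=atan2(y, x)=20.3413° ≈ 20.3°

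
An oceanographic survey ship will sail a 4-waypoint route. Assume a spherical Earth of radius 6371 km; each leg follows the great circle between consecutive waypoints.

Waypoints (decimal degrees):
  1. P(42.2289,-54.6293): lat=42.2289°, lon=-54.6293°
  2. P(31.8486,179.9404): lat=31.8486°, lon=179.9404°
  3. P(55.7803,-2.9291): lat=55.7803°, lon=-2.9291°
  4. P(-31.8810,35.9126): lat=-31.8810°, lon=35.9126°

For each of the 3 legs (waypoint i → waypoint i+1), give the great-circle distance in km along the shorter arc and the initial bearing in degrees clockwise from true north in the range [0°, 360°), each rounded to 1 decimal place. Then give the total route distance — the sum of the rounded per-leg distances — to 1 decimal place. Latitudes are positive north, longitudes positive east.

Leg 1: dist=10071.1 km, bearing=316.2°
Leg 2: dist=10267.4 km, bearing=1.6°
Leg 3: dist=10420.6 km, bearing=147.7°
Total: 30759.1 km

Leg 1: φ1=0.7370333, φ2=0.5558629, Δφ=-0.1811704, Δλ=4.0940136 rad; a=sin²(Δφ/2)+cosφ1·cosφ2·sin²(Δλ/2)=0.5049910254; c=2·atan2(√a, √(1-a))=1.580778543; dist=6371·c=10071.140 ≈ 10071.1 km; running total=10071.1 km
Leg 1 bearing: y=sinΔλ·cosφ2=-0.69214624, x=cosφ1·sinφ2-sinφ1·cosφ2·cosΔλ=0.72168825; θ=atan2(y, x)=-43.8030° <0 so +360° → 316.1970° ≈ 316.2°
Leg 2: φ1=0.5558629, φ2=0.9735499, Δφ=0.4176870, Δλ=-3.1916749 rad; a=sin²(Δφ/2)+cosφ1·cosφ2·sin²(Δλ/2)=0.5203863623; c=2·atan2(√a, √(1-a))=1.611580357; dist=6371·c=10267.378 ≈ 10267.4 km; running total=20338.5 km
Leg 2 bearing: y=sinΔλ·cosφ2=0.02815285, x=cosφ1·sinφ2-sinφ1·cosφ2·cosΔλ=0.99877175; θ=atan2(y, x)=1.6146° ≈ 1.6°
Leg 3: φ1=0.9735499, φ2=-0.5564284, Δφ=-1.5299783, Δλ=0.6779156 rad; a=sin²(Δφ/2)+cosφ1·cosφ2·sin²(Δλ/2)=0.5323922754; c=2·atan2(√a, √(1-a))=1.635626281; dist=6371·c=10420.575 ≈ 10420.6 km; running total=30759.1 km
Leg 3 bearing: y=sinΔλ·cosφ2=0.53256017, x=cosφ1·sinφ2-sinφ1·cosφ2·cosΔλ=-0.84390914; θ=atan2(y, x)=147.7455° ≈ 147.7°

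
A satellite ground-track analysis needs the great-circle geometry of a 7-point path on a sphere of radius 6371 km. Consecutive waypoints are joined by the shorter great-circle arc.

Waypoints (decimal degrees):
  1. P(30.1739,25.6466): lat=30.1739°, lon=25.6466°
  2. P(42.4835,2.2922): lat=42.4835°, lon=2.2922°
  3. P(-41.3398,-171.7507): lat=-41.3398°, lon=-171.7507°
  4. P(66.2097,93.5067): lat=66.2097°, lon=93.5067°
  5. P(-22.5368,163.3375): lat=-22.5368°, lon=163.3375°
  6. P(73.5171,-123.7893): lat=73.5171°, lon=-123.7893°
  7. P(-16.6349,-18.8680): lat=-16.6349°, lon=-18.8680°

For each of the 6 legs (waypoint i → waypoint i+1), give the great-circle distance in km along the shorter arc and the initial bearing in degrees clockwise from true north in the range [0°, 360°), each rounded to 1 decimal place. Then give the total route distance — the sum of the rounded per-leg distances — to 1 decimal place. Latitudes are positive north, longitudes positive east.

Leg 1: φ1=0.5266339, φ2=0.7414770, Δφ=0.2148430, Δλ=-0.4076112 rad; a=sin²(Δφ/2)+cosφ1·cosφ2·sin²(Δλ/2)=0.0376120585; c=2·atan2(√a, √(1-a))=0.390350143; dist=6371·c=2486.921 ≈ 2486.9 km; running total=2486.9 km
Leg 1 bearing: y=sinΔλ·cosφ2=-0.29234664, x=cosφ1·sinφ2-sinφ1·cosφ2·cosΔλ=0.24356315; θ=atan2(y, x)=-50.2013° <0 so +360° → 309.7987° ≈ 309.8°
Leg 2: φ1=0.7414770, φ2=-0.7215156, Δφ=-1.4629926, Δλ=-3.0376216 rad; a=sin²(Δφ/2)+cosφ1·cosφ2·sin²(Δλ/2)=0.9984053725; c=2·atan2(√a, √(1-a))=3.061705839; dist=6371·c=19506.128 ≈ 19506.1 km; running total=21993.0 km
Leg 2 bearing: y=sinΔλ·cosφ2=-0.07792144, x=cosφ1·sinφ2-sinφ1·cosφ2·cosΔλ=0.01722173; θ=atan2(y, x)=-77.5372° <0 so +360° → 282.4628° ≈ 282.5°
Leg 3: φ1=-0.7215156, φ2=1.1555773, Δφ=1.8770929, Δλ=4.6296150 rad; a=sin²(Δφ/2)+cosφ1·cosφ2·sin²(Δλ/2)=0.8147191545; c=2·atan2(√a, √(1-a))=2.251626476; dist=6371·c=14345.112 ≈ 14345.1 km; running total=36338.1 km
Leg 3 bearing: y=sinΔλ·cosφ2=-0.40200926, x=cosφ1·sinφ2-sinφ1·cosφ2·cosΔλ=0.66497817; θ=atan2(y, x)=-31.1549° <0 so +360° → 328.8451° ≈ 328.8°
Leg 4: φ1=1.1555773, φ2=-0.3933414, Δφ=-1.5489186, Δλ=1.2187774 rad; a=sin²(Δφ/2)+cosφ1·cosφ2·sin²(Δλ/2)=0.6111220172; c=2·atan2(√a, √(1-a))=1.794911791; dist=6371·c=11435.383 ≈ 11435.4 km; running total=47773.5 km
Leg 4 bearing: y=sinΔλ·cosφ2=0.86699496, x=cosφ1·sinφ2-sinφ1·cosφ2·cosΔλ=-0.44601270; θ=atan2(y, x)=117.2229° ≈ 117.2°
Leg 5: φ1=-0.3933414, φ2=1.2831155, Δφ=1.6764568, Δλ=-5.0113080 rad; a=sin²(Δφ/2)+cosφ1·cosφ2·sin²(Δλ/2)=0.6451759473; c=2·atan2(√a, √(1-a))=1.865390881; dist=6371·c=11884.405 ≈ 11884.4 km; running total=59657.9 km
Leg 5 bearing: y=sinΔλ·cosφ2=0.27114731, x=cosφ1·sinφ2-sinφ1·cosφ2·cosΔλ=0.91770089; θ=atan2(y, x)=16.4605° ≈ 16.5°
Leg 6: φ1=1.2831155, φ2=-0.2903338, Δφ=-1.5734492, Δλ=1.8312221 rad; a=sin²(Δφ/2)+cosφ1·cosφ2·sin²(Δλ/2)=0.6722539735; c=2·atan2(√a, √(1-a))=1.922510923; dist=6371·c=12248.317 ≈ 12248.3 km; running total=71906.2 km
Leg 6 bearing: y=sinΔλ·cosφ2=0.92584002, x=cosφ1·sinφ2-sinφ1·cosφ2·cosΔλ=0.15535293; θ=atan2(y, x)=80.4747° ≈ 80.5°

Leg 1: dist=2486.9 km, bearing=309.8°
Leg 2: dist=19506.1 km, bearing=282.5°
Leg 3: dist=14345.1 km, bearing=328.8°
Leg 4: dist=11435.4 km, bearing=117.2°
Leg 5: dist=11884.4 km, bearing=16.5°
Leg 6: dist=12248.3 km, bearing=80.5°
Total: 71906.2 km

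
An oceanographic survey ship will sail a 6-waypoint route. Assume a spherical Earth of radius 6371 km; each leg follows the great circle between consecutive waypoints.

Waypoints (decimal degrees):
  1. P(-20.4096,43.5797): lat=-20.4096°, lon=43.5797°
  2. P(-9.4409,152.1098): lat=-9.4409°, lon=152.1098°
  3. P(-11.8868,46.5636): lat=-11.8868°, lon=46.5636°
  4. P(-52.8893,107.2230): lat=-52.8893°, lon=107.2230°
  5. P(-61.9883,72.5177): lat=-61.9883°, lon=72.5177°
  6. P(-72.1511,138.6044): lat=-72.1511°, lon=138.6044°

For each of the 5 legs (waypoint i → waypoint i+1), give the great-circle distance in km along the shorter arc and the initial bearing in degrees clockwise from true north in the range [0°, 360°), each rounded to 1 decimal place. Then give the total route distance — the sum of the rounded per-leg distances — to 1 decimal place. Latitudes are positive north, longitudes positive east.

Leg 1: φ1=-0.3562147, φ2=-0.1647748, Δφ=0.1914399, Δλ=1.8942076 rad; a=sin²(Δφ/2)+cosφ1·cosφ2·sin²(Δλ/2)=0.6183079388; c=2·atan2(√a, √(1-a))=1.809677663; dist=6371·c=11529.456 ≈ 11529.5 km; running total=11529.5 km
Leg 1 bearing: y=sinΔλ·cosφ2=0.93531435, x=cosφ1·sinφ2-sinφ1·cosφ2·cosΔλ=-0.26305891; θ=atan2(y, x)=105.7087° ≈ 105.7°
Leg 2: φ1=-0.1647748, φ2=-0.2074638, Δφ=-0.0426890, Δλ=-1.8421287 rad; a=sin²(Δφ/2)+cosφ1·cosφ2·sin²(Δλ/2)=0.6124645211; c=2·atan2(√a, √(1-a))=1.797666538; dist=6371·c=11452.934 ≈ 11452.9 km; running total=22982.4 km
Leg 2 bearing: y=sinΔλ·cosφ2=-0.94275564, x=cosφ1·sinφ2-sinφ1·cosφ2·cosΔλ=-0.24620872; θ=atan2(y, x)=-104.6364° <0 so +360° → 255.3636° ≈ 255.4°
Leg 3: φ1=-0.2074638, φ2=-0.9230924, Δφ=-0.7156286, Δλ=1.0587063 rad; a=sin²(Δφ/2)+cosφ1·cosφ2·sin²(Δλ/2)=0.2732162398; c=2·atan2(√a, √(1-a))=1.100032092; dist=6371·c=7008.304 ≈ 7008.3 km; running total=29990.7 km
Leg 3 bearing: y=sinΔλ·cosφ2=0.52595967, x=cosφ1·sinφ2-sinφ1·cosφ2·cosΔλ=-0.71947406; θ=atan2(y, x)=143.8319° ≈ 143.8°
Leg 4: φ1=-0.9230924, φ2=-1.0818999, Δφ=-0.1588075, Δλ=-0.6057218 rad; a=sin²(Δφ/2)+cosφ1·cosφ2·sin²(Δλ/2)=0.0314984950; c=2·atan2(√a, √(1-a))=0.356846658; dist=6371·c=2273.470 ≈ 2273.5 km; running total=32264.2 km
Leg 4 bearing: y=sinΔλ·cosφ2=-0.26739890, x=cosφ1·sinφ2-sinφ1·cosφ2·cosΔλ=-0.22477364; θ=atan2(y, x)=-130.0502° <0 so +360° → 229.9498° ≈ 229.9°
Leg 5: φ1=-1.0818999, φ2=-1.2592743, Δφ=-0.1773743, Δλ=1.1534305 rad; a=sin²(Δφ/2)+cosφ1·cosφ2·sin²(Δλ/2)=0.0506450549; c=2·atan2(√a, √(1-a))=0.453977542; dist=6371·c=2892.291 ≈ 2892.3 km; running total=35156.5 km
Leg 5 bearing: y=sinΔλ·cosφ2=0.28019714, x=cosφ1·sinφ2-sinφ1·cosφ2·cosΔλ=-0.33735752; θ=atan2(y, x)=140.2882° ≈ 140.3°

Leg 1: dist=11529.5 km, bearing=105.7°
Leg 2: dist=11452.9 km, bearing=255.4°
Leg 3: dist=7008.3 km, bearing=143.8°
Leg 4: dist=2273.5 km, bearing=229.9°
Leg 5: dist=2892.3 km, bearing=140.3°
Total: 35156.5 km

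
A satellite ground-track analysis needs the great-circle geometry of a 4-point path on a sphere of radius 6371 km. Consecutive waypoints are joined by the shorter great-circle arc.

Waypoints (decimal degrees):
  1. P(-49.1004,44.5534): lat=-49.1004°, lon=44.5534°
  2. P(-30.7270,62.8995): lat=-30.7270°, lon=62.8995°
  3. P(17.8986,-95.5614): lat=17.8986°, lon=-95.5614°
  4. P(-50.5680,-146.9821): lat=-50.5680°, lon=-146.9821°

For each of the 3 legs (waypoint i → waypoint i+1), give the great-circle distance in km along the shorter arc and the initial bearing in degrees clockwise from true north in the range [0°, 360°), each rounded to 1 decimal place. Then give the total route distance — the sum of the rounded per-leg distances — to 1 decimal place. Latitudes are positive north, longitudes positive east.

Leg 1: dist=2558.9 km, bearing=43.8°
Leg 2: dist=17415.7 km, bearing=241.7°
Leg 3: dist=9115.6 km, bearing=210.1°
Total: 29090.2 km

Leg 1: φ1=-0.8569636, φ2=-0.5362873, Δφ=0.3206763, Δλ=0.3201998 rad; a=sin²(Δφ/2)+cosφ1·cosφ2·sin²(Δλ/2)=0.0397920872; c=2·atan2(√a, √(1-a))=0.401653516; dist=6371·c=2558.935 ≈ 2558.9 km; running total=2558.9 km
Leg 1 bearing: y=sinΔλ·cosφ2=0.27056813, x=cosφ1·sinφ2-sinφ1·cosφ2·cosΔλ=0.28218362; θ=atan2(y, x)=43.7962° ≈ 43.8°
Leg 2: φ1=-0.5362873, φ2=0.3123895, Δφ=0.8486768, Δλ=-2.7656644 rad; a=sin²(Δφ/2)+cosφ1·cosφ2·sin²(Δλ/2)=0.9589578310; c=2·atan2(√a, √(1-a))=2.733591281; dist=6371·c=17415.710 ≈ 17415.7 km; running total=19974.6 km
Leg 2 bearing: y=sinΔλ·cosφ2=-0.34936740, x=cosφ1·sinφ2-sinφ1·cosφ2·cosΔλ=-0.18807780; θ=atan2(y, x)=-118.2953° <0 so +360° → 241.7047° ≈ 241.7°
Leg 3: φ1=0.3123895, φ2=-0.8825781, Δφ=-1.1949676, Δλ=-0.8974605 rad; a=sin²(Δφ/2)+cosφ1·cosφ2·sin²(Δλ/2)=0.4302311744; c=2·atan2(√a, √(1-a))=1.430801844; dist=6371·c=9115.639 ≈ 9115.6 km; running total=29090.2 km
Leg 3 bearing: y=sinΔλ·cosφ2=-0.49653523, x=cosφ1·sinφ2-sinφ1·cosφ2·cosΔλ=-0.85672750; θ=atan2(y, x)=-149.9046° <0 so +360° → 210.0954° ≈ 210.1°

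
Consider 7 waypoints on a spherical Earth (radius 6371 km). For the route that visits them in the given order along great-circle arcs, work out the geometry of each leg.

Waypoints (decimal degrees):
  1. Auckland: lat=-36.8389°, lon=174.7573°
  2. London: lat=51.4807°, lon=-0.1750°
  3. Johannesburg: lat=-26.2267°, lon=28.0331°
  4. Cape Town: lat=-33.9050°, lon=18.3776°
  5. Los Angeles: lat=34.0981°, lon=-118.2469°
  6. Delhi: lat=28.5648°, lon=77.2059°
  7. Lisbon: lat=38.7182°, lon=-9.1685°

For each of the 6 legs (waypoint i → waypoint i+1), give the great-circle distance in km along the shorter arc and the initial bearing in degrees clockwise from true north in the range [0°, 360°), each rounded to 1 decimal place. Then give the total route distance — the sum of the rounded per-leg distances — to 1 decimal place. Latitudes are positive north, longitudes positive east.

Leg 1: φ1=-0.6429601, φ2=0.8985077, Δφ=1.5414678, Δλ=-3.0531446 rad; a=sin²(Δφ/2)+cosφ1·cosφ2·sin²(Δλ/2)=0.9827883423; c=2·atan2(√a, √(1-a))=2.878447664; dist=6371·c=18338.590 ≈ 18338.6 km; running total=18338.6 km
Leg 1 bearing: y=sinΔλ·cosφ2=-0.05501173, x=cosφ1·sinφ2-sinφ1·cosφ2·cosΔλ=0.25423488; θ=atan2(y, x)=-12.2095° <0 so +360° → 347.7905° ≈ 347.8°
Leg 2: φ1=0.8985077, φ2=-0.4577423, Δφ=-1.3562500, Δλ=0.4923242 rad; a=sin²(Δφ/2)+cosφ1·cosφ2·sin²(Δλ/2)=0.4267223563; c=2·atan2(√a, √(1-a))=1.423711273; dist=6371·c=9070.465 ≈ 9070.5 km; running total=27409.1 km
Leg 2 bearing: y=sinΔλ·cosφ2=0.42401462, x=cosφ1·sinφ2-sinφ1·cosφ2·cosΔλ=-0.89371872; θ=atan2(y, x)=154.6185° ≈ 154.6°
Leg 3: φ1=-0.4577423, φ2=-0.5917539, Δφ=-0.1340116, Δλ=-0.1685203 rad; a=sin²(Δφ/2)+cosφ1·cosφ2·sin²(Δλ/2)=0.0097564927; c=2·atan2(√a, √(1-a))=0.197872571; dist=6371·c=1260.646 ≈ 1260.6 km; running total=28669.7 km
Leg 3 bearing: y=sinΔλ·cosφ2=-0.13920462, x=cosφ1·sinφ2-sinφ1·cosφ2·cosΔλ=-0.13880666; θ=atan2(y, x)=-134.9180° <0 so +360° → 225.0820° ≈ 225.1°
Leg 4: φ1=-0.5917539, φ2=0.5951241, Δφ=1.1868780, Δλ=-2.3845474 rad; a=sin²(Δφ/2)+cosφ1·cosφ2·sin²(Δλ/2)=0.9061388515; c=2·atan2(√a, √(1-a))=2.518842943; dist=6371·c=16047.548 ≈ 16047.5 km; running total=44717.2 km
Leg 4 bearing: y=sinΔλ·cosφ2=-0.56870536, x=cosφ1·sinφ2-sinφ1·cosφ2·cosΔλ=0.12953434; θ=atan2(y, x)=-77.1686° <0 so +360° → 282.8314° ≈ 282.8°
Leg 5: φ1=0.5951241, φ2=0.4985498, Δφ=-0.0965743, Δλ=3.4112949 rad; a=sin²(Δφ/2)+cosφ1·cosφ2·sin²(Δλ/2)=0.7164668941; c=2·atan2(√a, √(1-a))=2.018541179; dist=6371·c=12860.126 ≈ 12860.1 km; running total=57577.3 km
Leg 5 bearing: y=sinΔλ·cosφ2=-0.23401201, x=cosφ1·sinφ2-sinφ1·cosφ2·cosΔλ=0.87052095; θ=atan2(y, x)=-15.0465° <0 so +360° → 344.9535° ≈ 345.0°
Leg 6: φ1=0.4985498, φ2=0.6757601, Δφ=0.1772103, Δλ=-1.5075177 rad; a=sin²(Δφ/2)+cosφ1·cosφ2·sin²(Δλ/2)=0.3287934245; c=2·atan2(√a, √(1-a))=1.221312214; dist=6371·c=7780.980 ≈ 7781.0 km; running total=65358.3 km
Leg 6 bearing: y=sinΔλ·cosφ2=-0.77867018, x=cosφ1·sinφ2-sinφ1·cosφ2·cosΔλ=0.52576228; θ=atan2(y, x)=-55.9726° <0 so +360° → 304.0274° ≈ 304.0°

Leg 1: dist=18338.6 km, bearing=347.8°
Leg 2: dist=9070.5 km, bearing=154.6°
Leg 3: dist=1260.6 km, bearing=225.1°
Leg 4: dist=16047.5 km, bearing=282.8°
Leg 5: dist=12860.1 km, bearing=345.0°
Leg 6: dist=7781.0 km, bearing=304.0°
Total: 65358.3 km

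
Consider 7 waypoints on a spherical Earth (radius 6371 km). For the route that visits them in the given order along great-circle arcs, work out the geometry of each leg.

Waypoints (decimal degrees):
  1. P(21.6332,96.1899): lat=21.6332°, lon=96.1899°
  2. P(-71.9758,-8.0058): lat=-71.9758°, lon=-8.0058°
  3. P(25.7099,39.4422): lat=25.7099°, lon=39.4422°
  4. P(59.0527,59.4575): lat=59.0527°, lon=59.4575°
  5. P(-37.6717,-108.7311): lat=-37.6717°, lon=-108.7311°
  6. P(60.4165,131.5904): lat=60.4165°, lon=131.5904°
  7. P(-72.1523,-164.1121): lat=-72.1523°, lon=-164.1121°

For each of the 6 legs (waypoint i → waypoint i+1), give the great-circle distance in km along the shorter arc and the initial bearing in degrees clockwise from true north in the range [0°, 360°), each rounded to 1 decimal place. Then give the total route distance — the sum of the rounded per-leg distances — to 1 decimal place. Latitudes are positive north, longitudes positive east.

Leg 1: dist=12776.8 km, bearing=199.3°
Leg 2: dist=11446.8 km, bearing=42.9°
Leg 3: dist=4020.4 km, bearing=17.4°
Leg 4: dist=17491.3 km, bearing=335.2°
Leg 5: dist=15174.2 km, bearing=321.5°
Leg 6: dist=15528.9 km, bearing=154.7°
Total: 76438.4 km

Leg 1: φ1=0.3775706, φ2=-1.2562147, Δφ=-1.6337853, Δλ=-1.8185580 rad; a=sin²(Δφ/2)+cosφ1·cosφ2·sin²(Δλ/2)=0.7105534189; c=2·atan2(√a, √(1-a))=2.005461615; dist=6371·c=12776.796 ≈ 12776.8 km; running total=12776.8 km
Leg 1 bearing: y=sinΔλ·cosφ2=-0.29997018, x=cosφ1·sinφ2-sinφ1·cosφ2·cosΔλ=-0.85597133; θ=atan2(y, x)=-160.6873° <0 so +360° → 199.3127° ≈ 199.3°
Leg 2: φ1=-1.2562147, φ2=0.4487224, Δφ=1.7049371, Δλ=0.8281238 rad; a=sin²(Δφ/2)+cosφ1·cosφ2·sin²(Δλ/2)=0.6119967846; c=2·atan2(√a, √(1-a))=1.796706570; dist=6371·c=11446.818 ≈ 11446.8 km; running total=24223.6 km
Leg 2 bearing: y=sinΔλ·cosφ2=0.66373569, x=cosφ1·sinφ2-sinφ1·cosφ2·cosΔλ=0.71363983; θ=atan2(y, x)=42.9250° ≈ 42.9°
Leg 3: φ1=0.4487224, φ2=1.0306640, Δφ=0.5819416, Δλ=0.3493329 rad; a=sin²(Δφ/2)+cosφ1·cosφ2·sin²(Δλ/2)=0.0962940677; c=2·atan2(√a, √(1-a))=0.631044231; dist=6371·c=4020.383 ≈ 4020.4 km; running total=28244.0 km
Leg 3 bearing: y=sinΔλ·cosφ2=0.17601270, x=cosφ1·sinφ2-sinφ1·cosφ2·cosΔλ=0.56312131; θ=atan2(y, x)=17.3575° ≈ 17.4°
Leg 4: φ1=1.0306640, φ2=-0.6574952, Δφ=-1.6881592, Δλ=-2.9354448 rad; a=sin²(Δφ/2)+cosφ1·cosφ2·sin²(Δλ/2)=0.9612791711; c=2·atan2(√a, √(1-a))=2.745455397; dist=6371·c=17491.296 ≈ 17491.3 km; running total=45735.3 km
Leg 4 bearing: y=sinΔλ·cosφ2=-0.16201799, x=cosφ1·sinφ2-sinφ1·cosφ2·cosΔλ=0.35019462; θ=atan2(y, x)=-24.8277° <0 so +360° → 335.1723° ≈ 335.2°
Leg 5: φ1=-0.6574952, φ2=1.0544668, Δφ=1.7119620, Δλ=4.1944014 rad; a=sin²(Δφ/2)+cosφ1·cosφ2·sin²(Δλ/2)=0.8624746919; c=2·atan2(√a, √(1-a))=2.381757234; dist=6371·c=15174.175 ≈ 15174.2 km; running total=60909.5 km
Leg 5 bearing: y=sinΔλ·cosφ2=-0.42892771, x=cosφ1·sinφ2-sinφ1·cosφ2·cosΔλ=0.53895214; θ=atan2(y, x)=-38.5147° <0 so +360° → 321.4853° ≈ 321.5°
Leg 6: φ1=1.0544668, φ2=-1.2592952, Δφ=-2.3137620, Δλ=-5.1609822 rad; a=sin²(Δφ/2)+cosφ1·cosφ2·sin²(Δλ/2)=0.8810811885; c=2·atan2(√a, √(1-a))=2.437443073; dist=6371·c=15528.9498 ≈ 15528.9 km; running total=76438.4 km
Leg 6 bearing: y=sinΔλ·cosφ2=0.27616338, x=cosφ1·sinφ2-sinφ1·cosφ2·cosΔλ=-0.58552737; θ=atan2(y, x)=154.7491° ≈ 154.7°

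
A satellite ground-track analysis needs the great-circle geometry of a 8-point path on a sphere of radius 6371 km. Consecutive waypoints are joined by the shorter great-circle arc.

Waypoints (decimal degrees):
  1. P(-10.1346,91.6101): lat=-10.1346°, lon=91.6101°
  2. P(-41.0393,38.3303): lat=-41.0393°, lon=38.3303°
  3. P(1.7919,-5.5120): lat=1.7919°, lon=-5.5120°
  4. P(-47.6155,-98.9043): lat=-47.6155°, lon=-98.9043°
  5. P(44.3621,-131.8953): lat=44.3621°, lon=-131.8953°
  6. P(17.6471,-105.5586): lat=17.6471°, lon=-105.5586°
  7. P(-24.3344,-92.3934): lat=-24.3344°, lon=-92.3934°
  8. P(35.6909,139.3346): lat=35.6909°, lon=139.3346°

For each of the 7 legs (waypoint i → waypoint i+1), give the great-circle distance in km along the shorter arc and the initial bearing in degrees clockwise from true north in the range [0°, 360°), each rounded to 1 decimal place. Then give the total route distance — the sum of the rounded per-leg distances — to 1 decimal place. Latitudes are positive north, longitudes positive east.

Leg 1: dist=6224.8 km, bearing=226.8°
Leg 2: dist=6499.6 km, bearing=305.7°
Leg 3: dist=10409.0 km, bearing=222.4°
Leg 4: dist=10724.0 km, bearing=336.9°
Leg 5: dist=3854.1 km, bearing=132.0°
Leg 6: dist=4881.6 km, bearing=162.6°
Leg 7: dist=14936.6 km, bearing=297.0°
Total: 57529.7 km

Leg 1: φ1=-0.1768821, φ2=-0.7162709, Δφ=-0.5393888, Δλ=-0.9299079 rad; a=sin²(Δφ/2)+cosφ1·cosφ2·sin²(Δλ/2)=0.2202634918; c=2·atan2(√a, √(1-a))=0.977046465; dist=6371·c=6224.763 ≈ 6224.8 km; running total=6224.8 km
Leg 1 bearing: y=sinΔλ·cosφ2=-0.60458786, x=cosφ1·sinφ2-sinφ1·cosφ2·cosΔλ=-0.56697748; θ=atan2(y, x)=-133.1613° <0 so +360° → 226.8387° ≈ 226.8°
Leg 2: φ1=-0.7162709, φ2=0.0312746, Δφ=0.7475455, Δλ=-0.7651925 rad; a=sin²(Δφ/2)+cosφ1·cosφ2·sin²(Δλ/2)=0.2383939736; c=2·atan2(√a, √(1-a))=1.020180599; dist=6371·c=6499.571 ≈ 6499.6 km; running total=12724.4 km
Leg 2 bearing: y=sinΔλ·cosφ2=-0.69233712, x=cosφ1·sinφ2-sinφ1·cosφ2·cosΔλ=0.49690891; θ=atan2(y, x)=-54.3320° <0 so +360° → 305.6680° ≈ 305.7°
Leg 3: φ1=0.0312746, φ2=-0.8310472, Δφ=-0.8623218, Δλ=-1.6300031 rad; a=sin²(Δφ/2)+cosφ1·cosφ2·sin²(Δλ/2)=0.5314827206; c=2·atan2(√a, √(1-a))=1.633803448; dist=6371·c=10408.962 ≈ 10409.0 km; running total=23133.4 km
Leg 3 bearing: y=sinΔλ·cosφ2=-0.67292142, x=cosφ1·sinφ2-sinφ1·cosφ2·cosΔλ=-0.73702925; θ=atan2(y, x)=-137.6033° <0 so +360° → 222.3967° ≈ 222.4°
Leg 4: φ1=-0.8310472, φ2=0.7742647, Δφ=1.6053120, Δλ=-0.5758016 rad; a=sin²(Δφ/2)+cosφ1·cosφ2·sin²(Δλ/2)=0.5561093105; c=2·atan2(√a, √(1-a))=1.683251821; dist=6371·c=10723.997 ≈ 10724.0 km; running total=33857.4 km
Leg 4 bearing: y=sinΔλ·cosφ2=-0.38928750, x=cosφ1·sinφ2-sinφ1·cosφ2·cosΔλ=0.91425501; θ=atan2(y, x)=-23.0642° <0 so +360° → 336.9358° ≈ 336.9°
Leg 5: φ1=0.7742647, φ2=0.3080000, Δφ=-0.4662647, Δλ=0.4596621 rad; a=sin²(Δφ/2)+cosφ1·cosφ2·sin²(Δλ/2)=0.0887313465; c=2·atan2(√a, √(1-a))=0.604938092; dist=6371·c=3854.061 ≈ 3854.1 km; running total=37711.5 km
Leg 5 bearing: y=sinΔλ·cosφ2=0.42276817, x=cosφ1·sinφ2-sinφ1·cosφ2·cosΔλ=-0.38039381; θ=atan2(y, x)=131.9799° ≈ 132.0°
Leg 6: φ1=0.3080000, φ2=-0.4247154, Δφ=-0.7327154, Δλ=0.2297761 rad; a=sin²(Δφ/2)+cosφ1·cosφ2·sin²(Δλ/2)=0.1397298829; c=2·atan2(√a, √(1-a))=0.766215229; dist=6371·c=4881.557 ≈ 4881.6 km; running total=42593.1 km
Leg 6 bearing: y=sinΔλ·cosφ2=0.20752445, x=cosφ1·sinφ2-sinφ1·cosφ2·cosΔλ=-0.66163085; θ=atan2(y, x)=162.5857° ≈ 162.6°
Leg 7: φ1=-0.4247154, φ2=0.6229237, Δφ=1.0476391, Δλ=4.0444166 rad; a=sin²(Δφ/2)+cosφ1·cosφ2·sin²(Δλ/2)=0.8493831295; c=2·atan2(√a, √(1-a))=2.344467700; dist=6371·c=14936.604 ≈ 14936.6 km; running total=57529.7 km
Leg 7 bearing: y=sinΔλ·cosφ2=-0.63762261, x=cosφ1·sinφ2-sinφ1·cosφ2·cosΔλ=0.32428865; θ=atan2(y, x)=-63.0426° <0 so +360° → 296.9574° ≈ 297.0°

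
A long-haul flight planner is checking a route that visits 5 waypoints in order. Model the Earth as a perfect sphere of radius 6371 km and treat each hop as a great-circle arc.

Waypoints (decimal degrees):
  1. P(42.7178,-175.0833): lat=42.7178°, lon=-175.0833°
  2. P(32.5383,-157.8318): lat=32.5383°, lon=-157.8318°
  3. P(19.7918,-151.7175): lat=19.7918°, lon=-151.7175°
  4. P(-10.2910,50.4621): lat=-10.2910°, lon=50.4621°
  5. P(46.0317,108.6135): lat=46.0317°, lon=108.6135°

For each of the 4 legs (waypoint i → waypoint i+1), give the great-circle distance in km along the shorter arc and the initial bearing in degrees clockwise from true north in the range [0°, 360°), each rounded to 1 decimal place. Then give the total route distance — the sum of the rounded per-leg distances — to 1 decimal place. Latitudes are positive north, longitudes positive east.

Leg 1: dist=1888.4 km, bearing=121.1°
Leg 2: dist=1542.2 km, bearing=155.3°
Leg 3: dist=17413.5 km, bearing=290.7°
Leg 4: dist=8516.7 km, bearing=37.3°
Total: 29360.8 km

Leg 1: φ1=0.7455663, φ2=0.5679005, Δφ=-0.1776658, Δλ=0.3010955 rad; a=sin²(Δφ/2)+cosφ1·cosφ2·sin²(Δλ/2)=0.0218028018; c=2·atan2(√a, √(1-a))=0.296399221; dist=6371·c=1888.359 ≈ 1888.4 km; running total=1888.4 km
Leg 1 bearing: y=sinΔλ·cosφ2=0.25001514, x=cosφ1·sinφ2-sinφ1·cosφ2·cosΔλ=-0.15100393; θ=atan2(y, x)=121.1311° ≈ 121.1°
Leg 2: φ1=0.5679005, φ2=0.3454321, Δφ=-0.2224684, Δλ=0.1067147 rad; a=sin²(Δφ/2)+cosφ1·cosφ2·sin²(Δλ/2)=0.0145782974; c=2·atan2(√a, √(1-a))=0.242071854; dist=6371·c=1542.240 ≈ 1542.2 km; running total=3430.6 km
Leg 2 bearing: y=sinΔλ·cosφ2=0.10022048, x=cosφ1·sinφ2-sinφ1·cosφ2·cosΔλ=-0.21775890; θ=atan2(y, x)=155.2864° ≈ 155.3°
Leg 3: φ1=0.3454321, φ2=-0.1796118, Δφ=-0.5250439, Δλ=3.5286997 rad; a=sin²(Δφ/2)+cosφ1·cosφ2·sin²(Δλ/2)=0.9588896618; c=2·atan2(√a, √(1-a))=2.733247801; dist=6371·c=17413.522 ≈ 17413.5 km; running total=20844.1 km
Leg 3 bearing: y=sinΔλ·cosφ2=-0.37143813, x=cosφ1·sinφ2-sinφ1·cosφ2·cosΔλ=0.14040950; θ=atan2(y, x)=-69.2926° <0 so +360° → 290.7074° ≈ 290.7°
Leg 4: φ1=-0.1796118, φ2=0.8034047, Δφ=0.9830166, Δλ=1.0149334 rad; a=sin²(Δφ/2)+cosφ1·cosφ2·sin²(Δλ/2)=0.3840627625; c=2·atan2(√a, √(1-a))=1.336792091; dist=6371·c=8516.702 ≈ 8516.7 km; running total=29360.8 km
Leg 4 bearing: y=sinΔλ·cosφ2=0.58973620, x=cosφ1·sinφ2-sinφ1·cosφ2·cosΔλ=0.77359255; θ=atan2(y, x)=37.3195° ≈ 37.3°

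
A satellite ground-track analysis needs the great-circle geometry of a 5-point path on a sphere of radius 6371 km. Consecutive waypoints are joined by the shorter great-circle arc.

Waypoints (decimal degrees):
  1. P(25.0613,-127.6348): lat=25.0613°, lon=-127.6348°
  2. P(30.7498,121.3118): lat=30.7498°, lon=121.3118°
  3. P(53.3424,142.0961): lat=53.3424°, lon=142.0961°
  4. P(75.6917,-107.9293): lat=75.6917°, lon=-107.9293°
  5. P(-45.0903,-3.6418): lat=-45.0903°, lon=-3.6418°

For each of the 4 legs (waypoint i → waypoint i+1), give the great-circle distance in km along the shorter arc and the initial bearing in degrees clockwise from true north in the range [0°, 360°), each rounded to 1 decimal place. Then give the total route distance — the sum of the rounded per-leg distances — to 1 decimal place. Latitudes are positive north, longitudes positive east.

Leg 1: φ1=0.4374022, φ2=0.5366853, Δφ=0.0992831, Δλ=4.3449378 rad; a=sin²(Δφ/2)+cosφ1·cosφ2·sin²(Δλ/2)=0.5315451399; c=2·atan2(√a, √(1-a))=1.633928536; dist=6371·c=10409.759 ≈ 10409.8 km; running total=10409.8 km
Leg 1 bearing: y=sinΔλ·cosφ2=-0.80203928, x=cosφ1·sinφ2-sinφ1·cosφ2·cosΔλ=0.59392980; θ=atan2(y, x)=-53.4791° <0 so +360° → 306.5209° ≈ 306.5°
Leg 2: φ1=0.5366853, φ2=0.9310005, Δφ=0.3943153, Δλ=0.3627545 rad; a=sin²(Δφ/2)+cosφ1·cosφ2·sin²(Δλ/2)=0.0550653981; c=2·atan2(√a, √(1-a))=0.473737935; dist=6371·c=3018.184 ≈ 3018.2 km; running total=13428.0 km
Leg 2 bearing: y=sinΔλ·cosφ2=0.21185715, x=cosφ1·sinφ2-sinφ1·cosφ2·cosΔλ=0.40404127; θ=atan2(y, x)=27.6701° ≈ 27.7°
Leg 3: φ1=0.9310005, φ2=1.3210694, Δφ=0.3900689, Δλ=-4.3637664 rad; a=sin²(Δφ/2)+cosφ1·cosφ2·sin²(Δλ/2)=0.1365353871; c=2·atan2(√a, √(1-a))=0.756956729; dist=6371·c=4822.571 ≈ 4822.6 km; running total=18250.6 km
Leg 3 bearing: y=sinΔλ·cosφ2=0.23227250, x=cosφ1·sinφ2-sinφ1·cosφ2·cosΔλ=0.64623787; θ=atan2(y, x)=19.7696° ≈ 19.8°
Leg 4: φ1=1.3210694, φ2=-0.7869742, Δφ=-2.1080436, Δλ=1.8201602 rad; a=sin²(Δφ/2)+cosφ1·cosφ2·sin²(Δλ/2)=0.8646551849; c=2·atan2(√a, √(1-a))=2.388109774; dist=6371·c=15214.647 ≈ 15214.6 km; running total=33465.2 km
Leg 4 bearing: y=sinΔλ·cosφ2=0.68415488, x=cosφ1·sinφ2-sinφ1·cosφ2·cosΔλ=-0.00620381; θ=atan2(y, x)=90.5195° ≈ 90.5°

Leg 1: dist=10409.8 km, bearing=306.5°
Leg 2: dist=3018.2 km, bearing=27.7°
Leg 3: dist=4822.6 km, bearing=19.8°
Leg 4: dist=15214.6 km, bearing=90.5°
Total: 33465.2 km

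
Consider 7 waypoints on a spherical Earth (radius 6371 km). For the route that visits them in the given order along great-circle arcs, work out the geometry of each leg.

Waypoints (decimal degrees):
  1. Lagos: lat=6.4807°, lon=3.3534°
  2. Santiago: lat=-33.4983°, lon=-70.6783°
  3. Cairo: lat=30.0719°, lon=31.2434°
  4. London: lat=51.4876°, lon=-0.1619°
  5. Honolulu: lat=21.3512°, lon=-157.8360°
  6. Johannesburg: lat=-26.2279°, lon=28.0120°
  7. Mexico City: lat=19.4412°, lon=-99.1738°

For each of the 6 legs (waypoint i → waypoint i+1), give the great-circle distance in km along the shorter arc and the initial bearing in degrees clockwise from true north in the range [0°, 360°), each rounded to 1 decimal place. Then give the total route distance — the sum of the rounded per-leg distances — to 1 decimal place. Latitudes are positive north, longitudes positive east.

Leg 1: φ1=0.1131096, φ2=-0.5846556, Δφ=-0.6977652, Δλ=-1.2920969 rad; a=sin²(Δφ/2)+cosφ1·cosφ2·sin²(Δλ/2)=0.4171742054; c=2·atan2(√a, √(1-a))=1.404377635; dist=6371·c=8947.290 ≈ 8947.3 km; running total=8947.3 km
Leg 1 bearing: y=sinΔλ·cosφ2=-0.80172529, x=cosφ1·sinφ2-sinφ1·cosφ2·cosΔλ=-0.57427877; θ=atan2(y, x)=-125.6142° <0 so +360° → 234.3858° ≈ 234.4°
Leg 2: φ1=-0.5846556, φ2=0.5248537, Δφ=1.1095093, Δλ=1.7788692 rad; a=sin²(Δφ/2)+cosφ1·cosφ2·sin²(Δλ/2)=0.7128158840; c=2·atan2(√a, √(1-a))=2.010456264; dist=6371·c=12808.617 ≈ 12808.6 km; running total=21755.9 km
Leg 2 bearing: y=sinΔλ·cosφ2=0.84673136, x=cosφ1·sinφ2-sinφ1·cosφ2·cosΔλ=0.31919210; θ=atan2(y, x)=69.3451° ≈ 69.3°
Leg 3: φ1=0.5248537, φ2=0.8986281, Δφ=0.3737745, Δλ=-0.5481259 rad; a=sin²(Δφ/2)+cosφ1·cosφ2·sin²(Δλ/2)=0.0739935571; c=2·atan2(√a, √(1-a))=0.550978078; dist=6371·c=3510.281 ≈ 3510.3 km; running total=25266.2 km
Leg 3 bearing: y=sinΔλ·cosφ2=-0.32447352, x=cosφ1·sinφ2-sinφ1·cosφ2·cosΔλ=0.41084179; θ=atan2(y, x)=-38.3009° <0 so +360° → 321.6991° ≈ 321.7°
Leg 4: φ1=0.8986281, φ2=0.3726487, Δφ=-0.5259794, Δλ=-2.7519322 rad; a=sin²(Δφ/2)+cosφ1·cosφ2·sin²(Δλ/2)=0.6257935789; c=2·atan2(√a, √(1-a))=1.825116139; dist=6371·c=11627.815 ≈ 11627.8 km; running total=36894.0 km
Leg 4 bearing: y=sinΔλ·cosφ2=-0.35380215, x=cosφ1·sinφ2-sinφ1·cosφ2·cosΔλ=0.90084846; θ=atan2(y, x)=-21.4421° <0 so +360° → 338.5579° ≈ 338.6°
Leg 5: φ1=0.3726487, φ2=-0.4577632, Δφ=-0.8304120, Δλ=3.2436595 rad; a=sin²(Δφ/2)+cosφ1·cosφ2·sin²(Δλ/2)=0.9960159409; c=2·atan2(√a, √(1-a))=3.015269873; dist=6371·c=19210.284 ≈ 19210.3 km; running total=56104.3 km
Leg 5 bearing: y=sinΔλ·cosφ2=-0.09139950, x=cosφ1·sinφ2-sinφ1·cosφ2·cosΔλ=-0.08671146; θ=atan2(y, x)=-133.4923° <0 so +360° → 226.5077° ≈ 226.5°
Leg 6: φ1=-0.4577632, φ2=0.3393130, Δφ=0.7970762, Δλ=-2.2198110 rad; a=sin²(Δφ/2)+cosφ1·cosφ2·sin²(Δλ/2)=0.8291787574; c=2·atan2(√a, √(1-a))=2.289430890; dist=6371·c=14585.964 ≈ 14586.0 km; running total=70690.3 km
Leg 6 bearing: y=sinΔλ·cosφ2=-0.75125590, x=cosφ1·sinφ2-sinφ1·cosφ2·cosΔλ=0.04669004; θ=atan2(y, x)=-86.4437° <0 so +360° → 273.5563° ≈ 273.6°

Leg 1: dist=8947.3 km, bearing=234.4°
Leg 2: dist=12808.6 km, bearing=69.3°
Leg 3: dist=3510.3 km, bearing=321.7°
Leg 4: dist=11627.8 km, bearing=338.6°
Leg 5: dist=19210.3 km, bearing=226.5°
Leg 6: dist=14586.0 km, bearing=273.6°
Total: 70690.3 km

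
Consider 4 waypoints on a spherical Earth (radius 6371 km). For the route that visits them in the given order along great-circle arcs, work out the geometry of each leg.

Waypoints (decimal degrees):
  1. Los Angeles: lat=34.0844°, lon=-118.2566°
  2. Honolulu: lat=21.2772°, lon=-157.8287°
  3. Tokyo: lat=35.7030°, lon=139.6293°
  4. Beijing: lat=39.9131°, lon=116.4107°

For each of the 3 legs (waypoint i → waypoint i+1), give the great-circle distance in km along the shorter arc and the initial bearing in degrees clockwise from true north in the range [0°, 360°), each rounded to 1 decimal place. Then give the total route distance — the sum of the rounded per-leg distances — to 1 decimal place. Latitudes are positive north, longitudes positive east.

Leg 1: dist=4118.3 km, bearing=260.3°
Leg 2: dist=6215.4 km, bearing=299.5°
Leg 3: dist=2086.4 km, bearing=289.9°
Total: 12420.1 km

Leg 1: φ1=0.5948850, φ2=0.3713572, Δφ=-0.2235278, Δλ=-0.6906634 rad; a=sin²(Δφ/2)+cosφ1·cosφ2·sin²(Δλ/2)=0.1008736746; c=2·atan2(√a, √(1-a))=0.646407729; dist=6371·c=4118.264 ≈ 4118.3 km; running total=4118.3 km
Leg 1 bearing: y=sinΔλ·cosφ2=-0.59362474, x=cosφ1·sinφ2-sinφ1·cosφ2·cosΔλ=-0.10199204; θ=atan2(y, x)=-99.7489° <0 so +360° → 260.2511° ≈ 260.3°
Leg 2: φ1=0.3713572, φ2=0.6231349, Δφ=0.2517777, Δλ=5.1916215 rad; a=sin²(Δφ/2)+cosφ1·cosφ2·sin²(Δλ/2)=0.2196579148; c=2·atan2(√a, √(1-a))=0.975584495; dist=6371·c=6215.449 ≈ 6215.4 km; running total=10333.7 km
Leg 2 bearing: y=sinΔλ·cosφ2=-0.72057445, x=cosφ1·sinφ2-sinφ1·cosφ2·cosΔλ=0.40792857; θ=atan2(y, x)=-60.4851° <0 so +360° → 299.5149° ≈ 299.5°
Leg 3: φ1=0.6231349, φ2=0.6966150, Δφ=0.0734801, Δλ=-0.4052410 rad; a=sin²(Δφ/2)+cosφ1·cosφ2·sin²(Δλ/2)=0.0265727331; c=2·atan2(√a, √(1-a))=0.327484332; dist=6371·c=2086.403 ≈ 2086.4 km; running total=12420.1 km
Leg 3 bearing: y=sinΔλ·cosφ2=-0.30238957, x=cosφ1·sinφ2-sinφ1·cosφ2·cosΔλ=0.10966787; θ=atan2(y, x)=-70.0658° <0 so +360° → 289.9342° ≈ 289.9°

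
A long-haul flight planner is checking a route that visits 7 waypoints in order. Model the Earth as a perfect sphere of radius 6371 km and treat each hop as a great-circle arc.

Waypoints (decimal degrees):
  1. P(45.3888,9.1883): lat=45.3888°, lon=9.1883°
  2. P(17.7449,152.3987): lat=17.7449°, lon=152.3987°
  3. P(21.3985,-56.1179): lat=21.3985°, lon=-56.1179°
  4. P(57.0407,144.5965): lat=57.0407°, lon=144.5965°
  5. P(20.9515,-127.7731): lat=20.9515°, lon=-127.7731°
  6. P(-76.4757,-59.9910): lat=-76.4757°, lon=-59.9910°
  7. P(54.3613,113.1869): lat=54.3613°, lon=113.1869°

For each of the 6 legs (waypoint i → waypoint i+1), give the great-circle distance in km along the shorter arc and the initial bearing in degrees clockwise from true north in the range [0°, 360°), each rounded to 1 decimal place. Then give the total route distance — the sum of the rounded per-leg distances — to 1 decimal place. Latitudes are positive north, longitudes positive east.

Leg 1: dist=12074.0 km, bearing=37.0°
Leg 2: dist=14667.9 km, bearing=36.7°
Leg 3: dist=11080.8 km, bearing=348.7°
Leg 4: dist=7925.4 km, bearing=80.1°
Leg 5: dist=11716.8 km, bearing=167.0°
Leg 6: dist=17539.8 km, bearing=169.5°
Total: 75004.7 km

Leg 1: φ1=0.7921840, φ2=0.3097069, Δφ=-0.4824771, Δλ=2.4994930 rad; a=sin²(Δφ/2)+cosφ1·cosφ2·sin²(Δλ/2)=0.6593480857; c=2·atan2(√a, √(1-a))=1.895149941; dist=6371·c=12074.000 ≈ 12074.0 km; running total=12074.0 km
Leg 1 bearing: y=sinΔλ·cosφ2=0.57038537, x=cosφ1·sinφ2-sinφ1·cosφ2·cosΔλ=0.75702924; θ=atan2(y, x)=36.9963° ≈ 37.0°
Leg 2: φ1=0.3097069, φ2=0.3734743, Δφ=0.0637673, Δλ=-3.6393012 rad; a=sin²(Δφ/2)+cosφ1·cosφ2·sin²(Δλ/2)=0.8339923667; c=2·atan2(√a, √(1-a))=2.302293757; dist=6371·c=14667.914 ≈ 14667.9 km; running total=26741.9 km
Leg 2 bearing: y=sinΔλ·cosφ2=0.44450304, x=cosφ1·sinφ2-sinφ1·cosφ2·cosΔλ=0.59683619; θ=atan2(y, x)=36.6775° ≈ 36.7°
Leg 3: φ1=0.3734743, φ2=0.9955480, Δφ=0.6220737, Δλ=3.5031271 rad; a=sin²(Δφ/2)+cosφ1·cosφ2·sin²(Δλ/2)=0.5838312503; c=2·atan2(√a, √(1-a))=1.739254452; dist=6371·c=11080.790 ≈ 11080.8 km; running total=37822.7 km
Leg 3 bearing: y=sinΔλ·cosφ2=-0.19243347, x=cosφ1·sinφ2-sinφ1·cosφ2·cosΔλ=0.96688089; θ=atan2(y, x)=-11.2562° <0 so +360° → 348.7438° ≈ 348.7°
Leg 4: φ1=0.9955480, φ2=0.3656727, Δφ=-0.6298754, Δλ=-4.7537463 rad; a=sin²(Δφ/2)+cosφ1·cosφ2·sin²(Δλ/2)=0.3394827075; c=2·atan2(√a, √(1-a))=1.243974633; dist=6371·c=7925.362 ≈ 7925.4 km; running total=45748.1 km
Leg 4 bearing: y=sinΔλ·cosφ2=0.93308489, x=cosφ1·sinφ2-sinφ1·cosφ2·cosΔλ=0.16214002; θ=atan2(y, x)=80.1423° ≈ 80.1°
Leg 5: φ1=0.3656727, φ2=-1.3347528, Δφ=-1.7004254, Δλ=1.1830208 rad; a=sin²(Δφ/2)+cosφ1·cosφ2·sin²(Δλ/2)=0.6325400966; c=2·atan2(√a, √(1-a))=1.839083417; dist=6371·c=11716.800 ≈ 11716.8 km; running total=57464.9 km
Leg 5 bearing: y=sinΔλ·cosφ2=0.21649439, x=cosφ1·sinφ2-sinφ1·cosφ2·cosΔλ=-0.93960772; θ=atan2(y, x)=167.0250° ≈ 167.0°
Leg 6: φ1=-1.3347528, φ2=0.9487837, Δφ=2.2835364, Δλ=3.0225245 rad; a=sin²(Δφ/2)+cosφ1·cosφ2·sin²(Δλ/2)=0.9627346382; c=2·atan2(√a, √(1-a))=2.753068828; dist=6371·c=17539.802 ≈ 17539.8 km; running total=75004.7 km
Leg 6 bearing: y=sinΔλ·cosφ2=0.06921384, x=cosφ1·sinφ2-sinφ1·cosφ2·cosΔλ=-0.37244605; θ=atan2(y, x)=169.4725° ≈ 169.5°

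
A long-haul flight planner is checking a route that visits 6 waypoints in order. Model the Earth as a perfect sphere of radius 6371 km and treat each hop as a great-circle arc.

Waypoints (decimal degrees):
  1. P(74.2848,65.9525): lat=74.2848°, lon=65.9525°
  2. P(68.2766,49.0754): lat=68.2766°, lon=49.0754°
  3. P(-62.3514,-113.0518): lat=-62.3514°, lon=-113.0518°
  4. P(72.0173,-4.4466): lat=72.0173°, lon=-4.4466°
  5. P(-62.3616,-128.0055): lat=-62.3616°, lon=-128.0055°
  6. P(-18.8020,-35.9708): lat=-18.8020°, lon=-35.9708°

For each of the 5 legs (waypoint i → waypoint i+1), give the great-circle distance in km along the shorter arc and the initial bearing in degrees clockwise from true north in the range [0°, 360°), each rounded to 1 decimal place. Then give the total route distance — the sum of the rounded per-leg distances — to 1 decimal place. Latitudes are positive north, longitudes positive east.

Leg 1: φ1=1.2965143, φ2=1.1916515, Δφ=-0.1048629, Δλ=-0.2945610 rad; a=sin²(Δφ/2)+cosφ1·cosφ2·sin²(Δλ/2)=0.0049054543; c=2·atan2(√a, √(1-a))=0.140192675; dist=6371·c=893.168 ≈ 893.2 km; running total=893.2 km
Leg 1 bearing: y=sinΔλ·cosφ2=-0.10745494, x=cosφ1·sinφ2-sinφ1·cosφ2·cosΔλ=-0.08932524; θ=atan2(y, x)=-129.7361° <0 so +360° → 230.2639° ≈ 230.3°
Leg 2: φ1=1.1916515, φ2=-1.0882372, Δφ=-2.2798887, Δλ=-2.8296534 rad; a=sin²(Δφ/2)+cosφ1·cosφ2·sin²(Δλ/2)=0.9931842969; c=2·atan2(√a, √(1-a))=2.976289971; dist=6371·c=18961.943 ≈ 18961.9 km; running total=19855.1 km
Leg 2 bearing: y=sinΔλ·cosφ2=-0.14241844, x=cosφ1·sinφ2-sinφ1·cosφ2·cosΔλ=0.08242563; θ=atan2(y, x)=-59.9396° <0 so +360° → 300.0604° ≈ 300.1°
Leg 3: φ1=-1.0882372, φ2=1.2569390, Δφ=2.3451762, Δλ=1.8955183 rad; a=sin²(Δφ/2)+cosφ1·cosφ2·sin²(Δλ/2)=0.9441231907; c=2·atan2(√a, √(1-a))=2.664309828; dist=6371·c=16974.318 ≈ 16974.3 km; running total=36829.4 km
Leg 3 bearing: y=sinΔλ·cosφ2=0.29259543, x=cosφ1·sinφ2-sinφ1·cosφ2·cosΔλ=0.35412749; θ=atan2(y, x)=39.5650° ≈ 39.6°
Leg 4: φ1=1.2569390, φ2=-1.0884152, Δφ=-2.3453543, Δλ=-2.1565096 rad; a=sin²(Δφ/2)+cosφ1·cosφ2·sin²(Δλ/2)=0.9608930493; c=2·atan2(√a, √(1-a))=2.743458793; dist=6371·c=17478.576 ≈ 17478.6 km; running total=54308.0 km
Leg 4 bearing: y=sinΔλ·cosφ2=-0.38656777, x=cosφ1·sinφ2-sinφ1·cosφ2·cosΔλ=-0.02959297; θ=atan2(y, x)=-94.3776° <0 so +360° → 265.6224° ≈ 265.6°
Leg 5: φ1=-1.0884152, φ2=-0.3281568, Δφ=0.7602584, Δλ=1.6063085 rad; a=sin²(Δφ/2)+cosφ1·cosφ2·sin²(Δλ/2)=0.3650346246; c=2·atan2(√a, √(1-a))=1.297475215; dist=6371·c=8266.215 ≈ 8266.2 km; running total=62574.2 km
Leg 5 bearing: y=sinΔλ·cosφ2=0.94604116, x=cosφ1·sinφ2-sinφ1·cosφ2·cosΔλ=-0.17928611; θ=atan2(y, x)=100.7310° ≈ 100.7°

Leg 1: dist=893.2 km, bearing=230.3°
Leg 2: dist=18961.9 km, bearing=300.1°
Leg 3: dist=16974.3 km, bearing=39.6°
Leg 4: dist=17478.6 km, bearing=265.6°
Leg 5: dist=8266.2 km, bearing=100.7°
Total: 62574.2 km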